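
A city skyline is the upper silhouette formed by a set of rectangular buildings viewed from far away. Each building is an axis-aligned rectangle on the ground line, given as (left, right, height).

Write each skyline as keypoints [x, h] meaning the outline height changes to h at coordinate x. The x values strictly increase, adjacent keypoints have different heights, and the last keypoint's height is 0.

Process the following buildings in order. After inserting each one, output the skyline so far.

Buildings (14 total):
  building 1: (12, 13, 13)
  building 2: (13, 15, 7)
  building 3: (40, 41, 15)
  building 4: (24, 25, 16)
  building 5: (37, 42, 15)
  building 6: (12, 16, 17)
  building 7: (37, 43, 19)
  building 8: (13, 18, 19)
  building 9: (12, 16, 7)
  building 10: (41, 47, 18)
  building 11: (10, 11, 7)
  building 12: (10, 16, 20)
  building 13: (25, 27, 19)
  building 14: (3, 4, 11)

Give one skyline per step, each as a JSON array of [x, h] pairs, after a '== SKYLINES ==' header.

== SKYLINES ==
[[12,13],[13,0]]
[[12,13],[13,7],[15,0]]
[[12,13],[13,7],[15,0],[40,15],[41,0]]
[[12,13],[13,7],[15,0],[24,16],[25,0],[40,15],[41,0]]
[[12,13],[13,7],[15,0],[24,16],[25,0],[37,15],[42,0]]
[[12,17],[16,0],[24,16],[25,0],[37,15],[42,0]]
[[12,17],[16,0],[24,16],[25,0],[37,19],[43,0]]
[[12,17],[13,19],[18,0],[24,16],[25,0],[37,19],[43,0]]
[[12,17],[13,19],[18,0],[24,16],[25,0],[37,19],[43,0]]
[[12,17],[13,19],[18,0],[24,16],[25,0],[37,19],[43,18],[47,0]]
[[10,7],[11,0],[12,17],[13,19],[18,0],[24,16],[25,0],[37,19],[43,18],[47,0]]
[[10,20],[16,19],[18,0],[24,16],[25,0],[37,19],[43,18],[47,0]]
[[10,20],[16,19],[18,0],[24,16],[25,19],[27,0],[37,19],[43,18],[47,0]]
[[3,11],[4,0],[10,20],[16,19],[18,0],[24,16],[25,19],[27,0],[37,19],[43,18],[47,0]]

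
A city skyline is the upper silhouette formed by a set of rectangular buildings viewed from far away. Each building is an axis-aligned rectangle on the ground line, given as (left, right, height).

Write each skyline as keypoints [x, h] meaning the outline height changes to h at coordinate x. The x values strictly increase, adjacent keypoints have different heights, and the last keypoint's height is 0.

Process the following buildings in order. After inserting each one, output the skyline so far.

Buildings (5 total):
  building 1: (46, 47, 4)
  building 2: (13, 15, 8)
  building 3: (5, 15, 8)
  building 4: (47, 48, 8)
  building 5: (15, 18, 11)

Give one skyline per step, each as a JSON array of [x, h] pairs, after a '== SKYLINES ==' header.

== SKYLINES ==
[[46,4],[47,0]]
[[13,8],[15,0],[46,4],[47,0]]
[[5,8],[15,0],[46,4],[47,0]]
[[5,8],[15,0],[46,4],[47,8],[48,0]]
[[5,8],[15,11],[18,0],[46,4],[47,8],[48,0]]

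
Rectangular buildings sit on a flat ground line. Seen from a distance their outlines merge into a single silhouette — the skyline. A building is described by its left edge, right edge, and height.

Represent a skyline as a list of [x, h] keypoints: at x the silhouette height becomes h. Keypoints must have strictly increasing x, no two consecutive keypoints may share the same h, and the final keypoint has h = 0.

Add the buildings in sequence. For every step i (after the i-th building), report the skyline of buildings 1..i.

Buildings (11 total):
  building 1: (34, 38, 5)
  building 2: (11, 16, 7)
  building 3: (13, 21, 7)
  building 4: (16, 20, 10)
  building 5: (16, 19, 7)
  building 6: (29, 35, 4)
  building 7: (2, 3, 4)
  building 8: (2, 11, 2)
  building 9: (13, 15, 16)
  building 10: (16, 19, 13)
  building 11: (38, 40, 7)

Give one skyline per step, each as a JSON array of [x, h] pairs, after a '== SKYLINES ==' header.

== SKYLINES ==
[[34,5],[38,0]]
[[11,7],[16,0],[34,5],[38,0]]
[[11,7],[21,0],[34,5],[38,0]]
[[11,7],[16,10],[20,7],[21,0],[34,5],[38,0]]
[[11,7],[16,10],[20,7],[21,0],[34,5],[38,0]]
[[11,7],[16,10],[20,7],[21,0],[29,4],[34,5],[38,0]]
[[2,4],[3,0],[11,7],[16,10],[20,7],[21,0],[29,4],[34,5],[38,0]]
[[2,4],[3,2],[11,7],[16,10],[20,7],[21,0],[29,4],[34,5],[38,0]]
[[2,4],[3,2],[11,7],[13,16],[15,7],[16,10],[20,7],[21,0],[29,4],[34,5],[38,0]]
[[2,4],[3,2],[11,7],[13,16],[15,7],[16,13],[19,10],[20,7],[21,0],[29,4],[34,5],[38,0]]
[[2,4],[3,2],[11,7],[13,16],[15,7],[16,13],[19,10],[20,7],[21,0],[29,4],[34,5],[38,7],[40,0]]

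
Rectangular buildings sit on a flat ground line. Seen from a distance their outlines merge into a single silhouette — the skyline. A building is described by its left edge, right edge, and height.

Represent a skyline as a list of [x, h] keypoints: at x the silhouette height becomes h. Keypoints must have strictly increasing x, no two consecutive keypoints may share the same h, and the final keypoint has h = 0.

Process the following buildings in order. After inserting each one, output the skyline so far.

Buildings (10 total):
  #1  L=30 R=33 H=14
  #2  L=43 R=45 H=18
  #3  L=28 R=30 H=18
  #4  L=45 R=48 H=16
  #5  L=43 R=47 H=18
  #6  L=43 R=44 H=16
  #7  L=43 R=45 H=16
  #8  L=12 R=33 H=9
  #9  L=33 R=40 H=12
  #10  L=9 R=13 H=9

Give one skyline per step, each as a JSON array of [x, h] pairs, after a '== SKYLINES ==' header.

== SKYLINES ==
[[30,14],[33,0]]
[[30,14],[33,0],[43,18],[45,0]]
[[28,18],[30,14],[33,0],[43,18],[45,0]]
[[28,18],[30,14],[33,0],[43,18],[45,16],[48,0]]
[[28,18],[30,14],[33,0],[43,18],[47,16],[48,0]]
[[28,18],[30,14],[33,0],[43,18],[47,16],[48,0]]
[[28,18],[30,14],[33,0],[43,18],[47,16],[48,0]]
[[12,9],[28,18],[30,14],[33,0],[43,18],[47,16],[48,0]]
[[12,9],[28,18],[30,14],[33,12],[40,0],[43,18],[47,16],[48,0]]
[[9,9],[28,18],[30,14],[33,12],[40,0],[43,18],[47,16],[48,0]]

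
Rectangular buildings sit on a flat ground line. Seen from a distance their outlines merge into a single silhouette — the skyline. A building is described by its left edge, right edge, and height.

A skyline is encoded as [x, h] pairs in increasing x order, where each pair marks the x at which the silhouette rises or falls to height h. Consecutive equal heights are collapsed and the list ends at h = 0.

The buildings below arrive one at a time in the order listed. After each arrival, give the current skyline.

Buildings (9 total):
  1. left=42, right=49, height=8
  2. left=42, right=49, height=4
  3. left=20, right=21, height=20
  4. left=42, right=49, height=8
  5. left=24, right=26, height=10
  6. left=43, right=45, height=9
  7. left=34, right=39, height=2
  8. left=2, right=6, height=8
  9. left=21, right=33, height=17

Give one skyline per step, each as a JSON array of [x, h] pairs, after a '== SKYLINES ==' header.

== SKYLINES ==
[[42,8],[49,0]]
[[42,8],[49,0]]
[[20,20],[21,0],[42,8],[49,0]]
[[20,20],[21,0],[42,8],[49,0]]
[[20,20],[21,0],[24,10],[26,0],[42,8],[49,0]]
[[20,20],[21,0],[24,10],[26,0],[42,8],[43,9],[45,8],[49,0]]
[[20,20],[21,0],[24,10],[26,0],[34,2],[39,0],[42,8],[43,9],[45,8],[49,0]]
[[2,8],[6,0],[20,20],[21,0],[24,10],[26,0],[34,2],[39,0],[42,8],[43,9],[45,8],[49,0]]
[[2,8],[6,0],[20,20],[21,17],[33,0],[34,2],[39,0],[42,8],[43,9],[45,8],[49,0]]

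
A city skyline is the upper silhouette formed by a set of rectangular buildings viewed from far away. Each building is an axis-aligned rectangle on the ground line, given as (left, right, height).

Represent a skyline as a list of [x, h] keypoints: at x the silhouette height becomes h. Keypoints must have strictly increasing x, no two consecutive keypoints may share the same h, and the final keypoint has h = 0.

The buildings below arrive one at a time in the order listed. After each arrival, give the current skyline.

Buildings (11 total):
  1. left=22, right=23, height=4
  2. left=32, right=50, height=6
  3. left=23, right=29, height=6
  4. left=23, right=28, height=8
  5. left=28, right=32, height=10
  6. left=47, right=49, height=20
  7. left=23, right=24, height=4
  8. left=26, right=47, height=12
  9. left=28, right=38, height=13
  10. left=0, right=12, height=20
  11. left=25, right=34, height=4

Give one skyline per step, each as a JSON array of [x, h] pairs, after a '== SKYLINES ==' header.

== SKYLINES ==
[[22,4],[23,0]]
[[22,4],[23,0],[32,6],[50,0]]
[[22,4],[23,6],[29,0],[32,6],[50,0]]
[[22,4],[23,8],[28,6],[29,0],[32,6],[50,0]]
[[22,4],[23,8],[28,10],[32,6],[50,0]]
[[22,4],[23,8],[28,10],[32,6],[47,20],[49,6],[50,0]]
[[22,4],[23,8],[28,10],[32,6],[47,20],[49,6],[50,0]]
[[22,4],[23,8],[26,12],[47,20],[49,6],[50,0]]
[[22,4],[23,8],[26,12],[28,13],[38,12],[47,20],[49,6],[50,0]]
[[0,20],[12,0],[22,4],[23,8],[26,12],[28,13],[38,12],[47,20],[49,6],[50,0]]
[[0,20],[12,0],[22,4],[23,8],[26,12],[28,13],[38,12],[47,20],[49,6],[50,0]]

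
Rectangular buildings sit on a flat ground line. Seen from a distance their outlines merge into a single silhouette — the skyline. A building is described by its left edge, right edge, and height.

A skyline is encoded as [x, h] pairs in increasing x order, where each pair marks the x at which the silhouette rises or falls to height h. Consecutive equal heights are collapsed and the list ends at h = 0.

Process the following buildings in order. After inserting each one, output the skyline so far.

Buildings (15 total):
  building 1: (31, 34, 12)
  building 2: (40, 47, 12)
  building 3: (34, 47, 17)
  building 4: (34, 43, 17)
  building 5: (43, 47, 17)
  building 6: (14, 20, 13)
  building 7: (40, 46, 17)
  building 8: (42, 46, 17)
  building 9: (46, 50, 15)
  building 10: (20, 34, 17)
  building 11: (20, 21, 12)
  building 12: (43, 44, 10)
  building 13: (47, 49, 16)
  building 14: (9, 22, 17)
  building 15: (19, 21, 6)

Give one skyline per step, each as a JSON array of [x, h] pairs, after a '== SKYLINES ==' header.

== SKYLINES ==
[[31,12],[34,0]]
[[31,12],[34,0],[40,12],[47,0]]
[[31,12],[34,17],[47,0]]
[[31,12],[34,17],[47,0]]
[[31,12],[34,17],[47,0]]
[[14,13],[20,0],[31,12],[34,17],[47,0]]
[[14,13],[20,0],[31,12],[34,17],[47,0]]
[[14,13],[20,0],[31,12],[34,17],[47,0]]
[[14,13],[20,0],[31,12],[34,17],[47,15],[50,0]]
[[14,13],[20,17],[47,15],[50,0]]
[[14,13],[20,17],[47,15],[50,0]]
[[14,13],[20,17],[47,15],[50,0]]
[[14,13],[20,17],[47,16],[49,15],[50,0]]
[[9,17],[47,16],[49,15],[50,0]]
[[9,17],[47,16],[49,15],[50,0]]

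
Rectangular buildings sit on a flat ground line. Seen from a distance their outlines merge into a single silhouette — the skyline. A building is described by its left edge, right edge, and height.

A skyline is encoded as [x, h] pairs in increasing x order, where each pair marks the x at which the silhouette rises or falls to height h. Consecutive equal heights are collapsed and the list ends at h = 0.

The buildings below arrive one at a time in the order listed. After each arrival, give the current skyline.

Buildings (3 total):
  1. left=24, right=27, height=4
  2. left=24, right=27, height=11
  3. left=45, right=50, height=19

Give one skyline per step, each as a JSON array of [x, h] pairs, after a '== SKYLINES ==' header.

== SKYLINES ==
[[24,4],[27,0]]
[[24,11],[27,0]]
[[24,11],[27,0],[45,19],[50,0]]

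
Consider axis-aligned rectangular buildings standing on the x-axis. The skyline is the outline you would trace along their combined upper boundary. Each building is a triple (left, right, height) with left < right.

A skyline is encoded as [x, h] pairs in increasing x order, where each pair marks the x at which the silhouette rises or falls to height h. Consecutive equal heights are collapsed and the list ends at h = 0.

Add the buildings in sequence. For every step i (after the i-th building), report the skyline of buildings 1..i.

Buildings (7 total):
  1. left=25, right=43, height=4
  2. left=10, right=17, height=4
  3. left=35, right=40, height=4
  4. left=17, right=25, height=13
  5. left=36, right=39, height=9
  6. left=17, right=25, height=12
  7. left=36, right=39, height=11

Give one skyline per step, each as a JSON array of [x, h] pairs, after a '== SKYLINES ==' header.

== SKYLINES ==
[[25,4],[43,0]]
[[10,4],[17,0],[25,4],[43,0]]
[[10,4],[17,0],[25,4],[43,0]]
[[10,4],[17,13],[25,4],[43,0]]
[[10,4],[17,13],[25,4],[36,9],[39,4],[43,0]]
[[10,4],[17,13],[25,4],[36,9],[39,4],[43,0]]
[[10,4],[17,13],[25,4],[36,11],[39,4],[43,0]]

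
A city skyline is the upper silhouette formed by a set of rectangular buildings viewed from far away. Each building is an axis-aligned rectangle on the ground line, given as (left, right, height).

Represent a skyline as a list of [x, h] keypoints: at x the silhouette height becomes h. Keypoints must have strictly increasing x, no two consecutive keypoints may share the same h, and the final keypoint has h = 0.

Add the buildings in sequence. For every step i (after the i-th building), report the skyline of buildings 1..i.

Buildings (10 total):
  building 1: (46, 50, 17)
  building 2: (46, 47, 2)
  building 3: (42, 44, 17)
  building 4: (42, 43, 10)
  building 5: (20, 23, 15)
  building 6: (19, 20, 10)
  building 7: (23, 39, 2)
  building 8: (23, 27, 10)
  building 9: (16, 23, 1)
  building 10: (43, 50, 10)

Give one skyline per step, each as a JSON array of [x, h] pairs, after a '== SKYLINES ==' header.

== SKYLINES ==
[[46,17],[50,0]]
[[46,17],[50,0]]
[[42,17],[44,0],[46,17],[50,0]]
[[42,17],[44,0],[46,17],[50,0]]
[[20,15],[23,0],[42,17],[44,0],[46,17],[50,0]]
[[19,10],[20,15],[23,0],[42,17],[44,0],[46,17],[50,0]]
[[19,10],[20,15],[23,2],[39,0],[42,17],[44,0],[46,17],[50,0]]
[[19,10],[20,15],[23,10],[27,2],[39,0],[42,17],[44,0],[46,17],[50,0]]
[[16,1],[19,10],[20,15],[23,10],[27,2],[39,0],[42,17],[44,0],[46,17],[50,0]]
[[16,1],[19,10],[20,15],[23,10],[27,2],[39,0],[42,17],[44,10],[46,17],[50,0]]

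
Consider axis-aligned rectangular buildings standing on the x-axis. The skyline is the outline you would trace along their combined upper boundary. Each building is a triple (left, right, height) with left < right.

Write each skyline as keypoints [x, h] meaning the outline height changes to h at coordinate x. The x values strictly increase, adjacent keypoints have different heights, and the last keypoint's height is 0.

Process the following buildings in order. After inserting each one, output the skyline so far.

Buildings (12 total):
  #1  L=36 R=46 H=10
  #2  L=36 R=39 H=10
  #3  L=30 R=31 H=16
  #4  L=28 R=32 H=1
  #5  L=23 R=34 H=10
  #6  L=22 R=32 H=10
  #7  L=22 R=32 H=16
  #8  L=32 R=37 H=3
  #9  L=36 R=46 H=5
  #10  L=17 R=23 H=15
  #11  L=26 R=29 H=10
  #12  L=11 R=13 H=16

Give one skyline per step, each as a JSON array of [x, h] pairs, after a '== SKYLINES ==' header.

== SKYLINES ==
[[36,10],[46,0]]
[[36,10],[46,0]]
[[30,16],[31,0],[36,10],[46,0]]
[[28,1],[30,16],[31,1],[32,0],[36,10],[46,0]]
[[23,10],[30,16],[31,10],[34,0],[36,10],[46,0]]
[[22,10],[30,16],[31,10],[34,0],[36,10],[46,0]]
[[22,16],[32,10],[34,0],[36,10],[46,0]]
[[22,16],[32,10],[34,3],[36,10],[46,0]]
[[22,16],[32,10],[34,3],[36,10],[46,0]]
[[17,15],[22,16],[32,10],[34,3],[36,10],[46,0]]
[[17,15],[22,16],[32,10],[34,3],[36,10],[46,0]]
[[11,16],[13,0],[17,15],[22,16],[32,10],[34,3],[36,10],[46,0]]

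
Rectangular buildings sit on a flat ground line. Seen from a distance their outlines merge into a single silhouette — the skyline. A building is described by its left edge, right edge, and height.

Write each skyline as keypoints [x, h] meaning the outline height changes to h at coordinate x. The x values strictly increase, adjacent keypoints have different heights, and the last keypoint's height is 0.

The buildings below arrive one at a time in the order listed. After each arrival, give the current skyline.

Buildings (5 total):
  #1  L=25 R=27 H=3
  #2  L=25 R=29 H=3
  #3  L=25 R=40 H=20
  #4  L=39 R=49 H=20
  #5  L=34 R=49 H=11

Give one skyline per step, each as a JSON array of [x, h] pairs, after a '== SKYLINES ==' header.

== SKYLINES ==
[[25,3],[27,0]]
[[25,3],[29,0]]
[[25,20],[40,0]]
[[25,20],[49,0]]
[[25,20],[49,0]]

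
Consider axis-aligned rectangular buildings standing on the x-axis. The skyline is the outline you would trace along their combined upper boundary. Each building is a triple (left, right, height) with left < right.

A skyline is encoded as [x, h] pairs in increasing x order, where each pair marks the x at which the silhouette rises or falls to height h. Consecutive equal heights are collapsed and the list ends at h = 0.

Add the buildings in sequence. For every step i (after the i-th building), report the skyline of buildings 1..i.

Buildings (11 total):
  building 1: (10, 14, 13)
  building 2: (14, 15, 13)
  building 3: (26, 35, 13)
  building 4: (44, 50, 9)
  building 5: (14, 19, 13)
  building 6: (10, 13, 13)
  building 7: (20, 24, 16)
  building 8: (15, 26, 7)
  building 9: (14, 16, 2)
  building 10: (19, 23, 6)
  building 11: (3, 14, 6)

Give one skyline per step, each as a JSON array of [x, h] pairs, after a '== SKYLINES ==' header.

== SKYLINES ==
[[10,13],[14,0]]
[[10,13],[15,0]]
[[10,13],[15,0],[26,13],[35,0]]
[[10,13],[15,0],[26,13],[35,0],[44,9],[50,0]]
[[10,13],[19,0],[26,13],[35,0],[44,9],[50,0]]
[[10,13],[19,0],[26,13],[35,0],[44,9],[50,0]]
[[10,13],[19,0],[20,16],[24,0],[26,13],[35,0],[44,9],[50,0]]
[[10,13],[19,7],[20,16],[24,7],[26,13],[35,0],[44,9],[50,0]]
[[10,13],[19,7],[20,16],[24,7],[26,13],[35,0],[44,9],[50,0]]
[[10,13],[19,7],[20,16],[24,7],[26,13],[35,0],[44,9],[50,0]]
[[3,6],[10,13],[19,7],[20,16],[24,7],[26,13],[35,0],[44,9],[50,0]]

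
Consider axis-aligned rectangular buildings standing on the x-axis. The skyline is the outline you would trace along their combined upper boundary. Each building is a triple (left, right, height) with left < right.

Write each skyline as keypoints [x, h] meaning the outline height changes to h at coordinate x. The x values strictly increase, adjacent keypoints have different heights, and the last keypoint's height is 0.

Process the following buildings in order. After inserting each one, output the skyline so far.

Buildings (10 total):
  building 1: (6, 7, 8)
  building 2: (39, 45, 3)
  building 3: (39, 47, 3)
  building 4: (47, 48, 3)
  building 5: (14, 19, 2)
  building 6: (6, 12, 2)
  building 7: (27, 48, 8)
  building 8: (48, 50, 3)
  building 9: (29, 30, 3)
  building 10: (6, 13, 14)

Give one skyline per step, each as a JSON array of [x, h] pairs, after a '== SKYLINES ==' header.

== SKYLINES ==
[[6,8],[7,0]]
[[6,8],[7,0],[39,3],[45,0]]
[[6,8],[7,0],[39,3],[47,0]]
[[6,8],[7,0],[39,3],[48,0]]
[[6,8],[7,0],[14,2],[19,0],[39,3],[48,0]]
[[6,8],[7,2],[12,0],[14,2],[19,0],[39,3],[48,0]]
[[6,8],[7,2],[12,0],[14,2],[19,0],[27,8],[48,0]]
[[6,8],[7,2],[12,0],[14,2],[19,0],[27,8],[48,3],[50,0]]
[[6,8],[7,2],[12,0],[14,2],[19,0],[27,8],[48,3],[50,0]]
[[6,14],[13,0],[14,2],[19,0],[27,8],[48,3],[50,0]]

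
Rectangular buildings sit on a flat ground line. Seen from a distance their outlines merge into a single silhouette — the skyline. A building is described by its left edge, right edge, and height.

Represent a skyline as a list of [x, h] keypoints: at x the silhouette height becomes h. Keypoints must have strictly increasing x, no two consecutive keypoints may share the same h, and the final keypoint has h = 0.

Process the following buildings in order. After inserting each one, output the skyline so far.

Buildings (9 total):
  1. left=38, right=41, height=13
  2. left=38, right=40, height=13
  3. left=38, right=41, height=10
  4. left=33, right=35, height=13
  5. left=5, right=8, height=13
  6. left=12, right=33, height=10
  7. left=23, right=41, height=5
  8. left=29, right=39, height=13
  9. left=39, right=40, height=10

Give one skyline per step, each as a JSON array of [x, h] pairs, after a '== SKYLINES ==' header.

== SKYLINES ==
[[38,13],[41,0]]
[[38,13],[41,0]]
[[38,13],[41,0]]
[[33,13],[35,0],[38,13],[41,0]]
[[5,13],[8,0],[33,13],[35,0],[38,13],[41,0]]
[[5,13],[8,0],[12,10],[33,13],[35,0],[38,13],[41,0]]
[[5,13],[8,0],[12,10],[33,13],[35,5],[38,13],[41,0]]
[[5,13],[8,0],[12,10],[29,13],[41,0]]
[[5,13],[8,0],[12,10],[29,13],[41,0]]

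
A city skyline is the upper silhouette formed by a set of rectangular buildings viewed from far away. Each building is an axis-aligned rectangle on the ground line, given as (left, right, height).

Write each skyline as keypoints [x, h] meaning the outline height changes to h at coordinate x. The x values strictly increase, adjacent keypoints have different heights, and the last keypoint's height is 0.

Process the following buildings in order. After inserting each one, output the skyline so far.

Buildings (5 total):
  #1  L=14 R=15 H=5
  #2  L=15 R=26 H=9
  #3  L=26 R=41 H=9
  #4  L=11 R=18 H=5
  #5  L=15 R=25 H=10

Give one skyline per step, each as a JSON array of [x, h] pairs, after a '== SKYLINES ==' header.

== SKYLINES ==
[[14,5],[15,0]]
[[14,5],[15,9],[26,0]]
[[14,5],[15,9],[41,0]]
[[11,5],[15,9],[41,0]]
[[11,5],[15,10],[25,9],[41,0]]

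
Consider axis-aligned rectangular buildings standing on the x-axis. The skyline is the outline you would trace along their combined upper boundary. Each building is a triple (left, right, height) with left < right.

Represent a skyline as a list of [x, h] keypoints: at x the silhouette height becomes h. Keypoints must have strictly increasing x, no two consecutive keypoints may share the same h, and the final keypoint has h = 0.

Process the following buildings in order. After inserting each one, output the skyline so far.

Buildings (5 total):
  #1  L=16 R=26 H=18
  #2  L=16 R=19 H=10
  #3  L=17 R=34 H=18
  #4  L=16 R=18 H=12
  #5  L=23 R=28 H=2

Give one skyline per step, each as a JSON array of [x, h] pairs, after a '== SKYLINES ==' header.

== SKYLINES ==
[[16,18],[26,0]]
[[16,18],[26,0]]
[[16,18],[34,0]]
[[16,18],[34,0]]
[[16,18],[34,0]]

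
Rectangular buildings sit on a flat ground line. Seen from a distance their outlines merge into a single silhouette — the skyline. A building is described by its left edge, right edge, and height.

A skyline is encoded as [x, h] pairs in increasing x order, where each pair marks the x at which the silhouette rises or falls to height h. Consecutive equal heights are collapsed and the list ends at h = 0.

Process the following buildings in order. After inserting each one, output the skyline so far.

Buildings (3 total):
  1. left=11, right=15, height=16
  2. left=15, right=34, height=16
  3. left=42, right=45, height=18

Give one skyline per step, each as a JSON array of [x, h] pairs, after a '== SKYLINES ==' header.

== SKYLINES ==
[[11,16],[15,0]]
[[11,16],[34,0]]
[[11,16],[34,0],[42,18],[45,0]]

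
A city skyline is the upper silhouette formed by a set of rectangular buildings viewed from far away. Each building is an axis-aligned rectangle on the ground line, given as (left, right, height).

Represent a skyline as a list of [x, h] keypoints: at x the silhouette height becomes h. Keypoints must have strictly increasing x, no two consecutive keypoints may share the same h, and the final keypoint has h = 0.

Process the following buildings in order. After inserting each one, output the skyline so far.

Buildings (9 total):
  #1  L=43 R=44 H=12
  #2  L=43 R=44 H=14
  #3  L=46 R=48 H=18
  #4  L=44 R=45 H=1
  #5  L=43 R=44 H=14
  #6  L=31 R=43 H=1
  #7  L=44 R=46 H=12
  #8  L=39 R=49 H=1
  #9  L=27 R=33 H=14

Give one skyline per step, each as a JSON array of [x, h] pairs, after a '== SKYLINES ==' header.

== SKYLINES ==
[[43,12],[44,0]]
[[43,14],[44,0]]
[[43,14],[44,0],[46,18],[48,0]]
[[43,14],[44,1],[45,0],[46,18],[48,0]]
[[43,14],[44,1],[45,0],[46,18],[48,0]]
[[31,1],[43,14],[44,1],[45,0],[46,18],[48,0]]
[[31,1],[43,14],[44,12],[46,18],[48,0]]
[[31,1],[43,14],[44,12],[46,18],[48,1],[49,0]]
[[27,14],[33,1],[43,14],[44,12],[46,18],[48,1],[49,0]]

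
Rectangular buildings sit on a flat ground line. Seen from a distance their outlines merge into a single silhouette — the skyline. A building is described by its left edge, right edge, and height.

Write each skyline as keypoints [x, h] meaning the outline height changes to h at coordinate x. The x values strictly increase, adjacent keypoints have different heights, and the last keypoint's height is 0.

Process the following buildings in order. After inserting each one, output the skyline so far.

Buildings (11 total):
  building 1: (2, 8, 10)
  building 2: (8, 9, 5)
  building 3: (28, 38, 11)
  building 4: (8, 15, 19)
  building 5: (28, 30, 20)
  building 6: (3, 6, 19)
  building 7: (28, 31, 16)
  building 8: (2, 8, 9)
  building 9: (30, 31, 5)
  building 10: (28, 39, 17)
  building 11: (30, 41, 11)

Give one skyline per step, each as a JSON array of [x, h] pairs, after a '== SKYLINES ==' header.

== SKYLINES ==
[[2,10],[8,0]]
[[2,10],[8,5],[9,0]]
[[2,10],[8,5],[9,0],[28,11],[38,0]]
[[2,10],[8,19],[15,0],[28,11],[38,0]]
[[2,10],[8,19],[15,0],[28,20],[30,11],[38,0]]
[[2,10],[3,19],[6,10],[8,19],[15,0],[28,20],[30,11],[38,0]]
[[2,10],[3,19],[6,10],[8,19],[15,0],[28,20],[30,16],[31,11],[38,0]]
[[2,10],[3,19],[6,10],[8,19],[15,0],[28,20],[30,16],[31,11],[38,0]]
[[2,10],[3,19],[6,10],[8,19],[15,0],[28,20],[30,16],[31,11],[38,0]]
[[2,10],[3,19],[6,10],[8,19],[15,0],[28,20],[30,17],[39,0]]
[[2,10],[3,19],[6,10],[8,19],[15,0],[28,20],[30,17],[39,11],[41,0]]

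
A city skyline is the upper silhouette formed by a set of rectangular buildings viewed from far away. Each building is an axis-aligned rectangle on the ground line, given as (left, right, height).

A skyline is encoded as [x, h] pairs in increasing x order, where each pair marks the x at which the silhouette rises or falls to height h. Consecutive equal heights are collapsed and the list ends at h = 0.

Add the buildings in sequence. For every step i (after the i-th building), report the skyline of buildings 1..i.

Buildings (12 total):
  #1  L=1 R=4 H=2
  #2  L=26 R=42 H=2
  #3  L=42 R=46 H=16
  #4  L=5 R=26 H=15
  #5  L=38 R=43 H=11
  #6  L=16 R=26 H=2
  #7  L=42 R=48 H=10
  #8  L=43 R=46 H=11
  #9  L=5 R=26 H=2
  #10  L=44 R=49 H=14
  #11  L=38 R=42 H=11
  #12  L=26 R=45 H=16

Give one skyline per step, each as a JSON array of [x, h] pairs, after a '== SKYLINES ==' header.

== SKYLINES ==
[[1,2],[4,0]]
[[1,2],[4,0],[26,2],[42,0]]
[[1,2],[4,0],[26,2],[42,16],[46,0]]
[[1,2],[4,0],[5,15],[26,2],[42,16],[46,0]]
[[1,2],[4,0],[5,15],[26,2],[38,11],[42,16],[46,0]]
[[1,2],[4,0],[5,15],[26,2],[38,11],[42,16],[46,0]]
[[1,2],[4,0],[5,15],[26,2],[38,11],[42,16],[46,10],[48,0]]
[[1,2],[4,0],[5,15],[26,2],[38,11],[42,16],[46,10],[48,0]]
[[1,2],[4,0],[5,15],[26,2],[38,11],[42,16],[46,10],[48,0]]
[[1,2],[4,0],[5,15],[26,2],[38,11],[42,16],[46,14],[49,0]]
[[1,2],[4,0],[5,15],[26,2],[38,11],[42,16],[46,14],[49,0]]
[[1,2],[4,0],[5,15],[26,16],[46,14],[49,0]]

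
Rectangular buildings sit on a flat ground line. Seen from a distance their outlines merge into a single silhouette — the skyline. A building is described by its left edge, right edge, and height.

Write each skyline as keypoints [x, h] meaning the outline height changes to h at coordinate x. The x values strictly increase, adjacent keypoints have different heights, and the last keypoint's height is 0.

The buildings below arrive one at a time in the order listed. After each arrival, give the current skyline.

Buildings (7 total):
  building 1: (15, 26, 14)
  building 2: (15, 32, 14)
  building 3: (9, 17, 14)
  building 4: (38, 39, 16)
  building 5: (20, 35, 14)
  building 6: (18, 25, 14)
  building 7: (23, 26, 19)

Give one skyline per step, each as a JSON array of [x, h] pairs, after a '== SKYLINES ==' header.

== SKYLINES ==
[[15,14],[26,0]]
[[15,14],[32,0]]
[[9,14],[32,0]]
[[9,14],[32,0],[38,16],[39,0]]
[[9,14],[35,0],[38,16],[39,0]]
[[9,14],[35,0],[38,16],[39,0]]
[[9,14],[23,19],[26,14],[35,0],[38,16],[39,0]]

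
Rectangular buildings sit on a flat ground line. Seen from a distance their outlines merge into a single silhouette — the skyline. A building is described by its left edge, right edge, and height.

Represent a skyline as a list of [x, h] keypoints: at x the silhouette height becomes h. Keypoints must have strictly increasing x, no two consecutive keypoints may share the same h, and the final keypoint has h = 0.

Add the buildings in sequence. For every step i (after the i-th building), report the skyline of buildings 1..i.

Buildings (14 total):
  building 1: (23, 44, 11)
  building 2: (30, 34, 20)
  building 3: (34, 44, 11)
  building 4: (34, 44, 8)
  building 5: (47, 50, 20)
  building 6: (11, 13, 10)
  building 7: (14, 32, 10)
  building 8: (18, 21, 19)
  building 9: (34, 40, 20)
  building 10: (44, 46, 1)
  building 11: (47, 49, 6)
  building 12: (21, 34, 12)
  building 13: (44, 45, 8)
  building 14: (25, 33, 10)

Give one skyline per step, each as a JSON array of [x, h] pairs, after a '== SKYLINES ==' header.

== SKYLINES ==
[[23,11],[44,0]]
[[23,11],[30,20],[34,11],[44,0]]
[[23,11],[30,20],[34,11],[44,0]]
[[23,11],[30,20],[34,11],[44,0]]
[[23,11],[30,20],[34,11],[44,0],[47,20],[50,0]]
[[11,10],[13,0],[23,11],[30,20],[34,11],[44,0],[47,20],[50,0]]
[[11,10],[13,0],[14,10],[23,11],[30,20],[34,11],[44,0],[47,20],[50,0]]
[[11,10],[13,0],[14,10],[18,19],[21,10],[23,11],[30,20],[34,11],[44,0],[47,20],[50,0]]
[[11,10],[13,0],[14,10],[18,19],[21,10],[23,11],[30,20],[40,11],[44,0],[47,20],[50,0]]
[[11,10],[13,0],[14,10],[18,19],[21,10],[23,11],[30,20],[40,11],[44,1],[46,0],[47,20],[50,0]]
[[11,10],[13,0],[14,10],[18,19],[21,10],[23,11],[30,20],[40,11],[44,1],[46,0],[47,20],[50,0]]
[[11,10],[13,0],[14,10],[18,19],[21,12],[30,20],[40,11],[44,1],[46,0],[47,20],[50,0]]
[[11,10],[13,0],[14,10],[18,19],[21,12],[30,20],[40,11],[44,8],[45,1],[46,0],[47,20],[50,0]]
[[11,10],[13,0],[14,10],[18,19],[21,12],[30,20],[40,11],[44,8],[45,1],[46,0],[47,20],[50,0]]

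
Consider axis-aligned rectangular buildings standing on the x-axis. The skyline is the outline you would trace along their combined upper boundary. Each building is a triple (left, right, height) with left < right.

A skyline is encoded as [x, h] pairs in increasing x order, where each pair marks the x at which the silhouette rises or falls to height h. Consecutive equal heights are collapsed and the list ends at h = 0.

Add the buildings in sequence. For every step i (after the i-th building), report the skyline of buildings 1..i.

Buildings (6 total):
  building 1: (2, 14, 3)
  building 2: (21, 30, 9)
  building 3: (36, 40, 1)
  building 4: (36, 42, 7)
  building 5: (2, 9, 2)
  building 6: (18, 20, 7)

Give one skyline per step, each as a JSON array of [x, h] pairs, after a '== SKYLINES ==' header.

== SKYLINES ==
[[2,3],[14,0]]
[[2,3],[14,0],[21,9],[30,0]]
[[2,3],[14,0],[21,9],[30,0],[36,1],[40,0]]
[[2,3],[14,0],[21,9],[30,0],[36,7],[42,0]]
[[2,3],[14,0],[21,9],[30,0],[36,7],[42,0]]
[[2,3],[14,0],[18,7],[20,0],[21,9],[30,0],[36,7],[42,0]]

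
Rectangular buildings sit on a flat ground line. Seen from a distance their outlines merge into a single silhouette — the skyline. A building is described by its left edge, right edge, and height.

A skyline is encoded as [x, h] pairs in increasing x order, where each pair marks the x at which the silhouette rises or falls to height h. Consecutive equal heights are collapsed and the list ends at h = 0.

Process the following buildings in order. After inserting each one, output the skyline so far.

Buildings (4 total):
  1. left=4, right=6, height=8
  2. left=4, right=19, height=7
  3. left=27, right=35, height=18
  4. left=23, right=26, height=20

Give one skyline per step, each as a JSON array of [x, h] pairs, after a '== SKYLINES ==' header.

== SKYLINES ==
[[4,8],[6,0]]
[[4,8],[6,7],[19,0]]
[[4,8],[6,7],[19,0],[27,18],[35,0]]
[[4,8],[6,7],[19,0],[23,20],[26,0],[27,18],[35,0]]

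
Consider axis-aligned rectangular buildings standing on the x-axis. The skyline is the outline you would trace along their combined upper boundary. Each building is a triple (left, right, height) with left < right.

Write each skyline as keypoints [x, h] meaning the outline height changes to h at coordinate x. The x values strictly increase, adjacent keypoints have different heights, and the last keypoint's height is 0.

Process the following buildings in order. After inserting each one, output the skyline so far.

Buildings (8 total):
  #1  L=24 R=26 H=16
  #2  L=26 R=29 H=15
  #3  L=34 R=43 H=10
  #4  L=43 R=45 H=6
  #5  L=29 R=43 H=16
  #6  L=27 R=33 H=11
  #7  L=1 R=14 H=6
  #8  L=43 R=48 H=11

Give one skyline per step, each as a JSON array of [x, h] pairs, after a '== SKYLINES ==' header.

== SKYLINES ==
[[24,16],[26,0]]
[[24,16],[26,15],[29,0]]
[[24,16],[26,15],[29,0],[34,10],[43,0]]
[[24,16],[26,15],[29,0],[34,10],[43,6],[45,0]]
[[24,16],[26,15],[29,16],[43,6],[45,0]]
[[24,16],[26,15],[29,16],[43,6],[45,0]]
[[1,6],[14,0],[24,16],[26,15],[29,16],[43,6],[45,0]]
[[1,6],[14,0],[24,16],[26,15],[29,16],[43,11],[48,0]]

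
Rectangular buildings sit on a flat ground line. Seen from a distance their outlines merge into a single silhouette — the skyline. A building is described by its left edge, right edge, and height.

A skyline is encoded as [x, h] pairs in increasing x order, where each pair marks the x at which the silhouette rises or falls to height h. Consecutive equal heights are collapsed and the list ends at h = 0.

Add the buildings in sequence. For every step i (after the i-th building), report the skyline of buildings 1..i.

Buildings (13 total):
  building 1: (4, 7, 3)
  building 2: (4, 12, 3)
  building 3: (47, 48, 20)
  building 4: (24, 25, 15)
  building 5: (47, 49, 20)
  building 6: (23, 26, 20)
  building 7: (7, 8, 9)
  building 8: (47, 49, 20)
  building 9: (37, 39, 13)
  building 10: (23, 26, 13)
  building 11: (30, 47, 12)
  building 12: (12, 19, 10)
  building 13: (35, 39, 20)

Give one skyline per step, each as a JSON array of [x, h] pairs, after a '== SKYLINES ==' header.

== SKYLINES ==
[[4,3],[7,0]]
[[4,3],[12,0]]
[[4,3],[12,0],[47,20],[48,0]]
[[4,3],[12,0],[24,15],[25,0],[47,20],[48,0]]
[[4,3],[12,0],[24,15],[25,0],[47,20],[49,0]]
[[4,3],[12,0],[23,20],[26,0],[47,20],[49,0]]
[[4,3],[7,9],[8,3],[12,0],[23,20],[26,0],[47,20],[49,0]]
[[4,3],[7,9],[8,3],[12,0],[23,20],[26,0],[47,20],[49,0]]
[[4,3],[7,9],[8,3],[12,0],[23,20],[26,0],[37,13],[39,0],[47,20],[49,0]]
[[4,3],[7,9],[8,3],[12,0],[23,20],[26,0],[37,13],[39,0],[47,20],[49,0]]
[[4,3],[7,9],[8,3],[12,0],[23,20],[26,0],[30,12],[37,13],[39,12],[47,20],[49,0]]
[[4,3],[7,9],[8,3],[12,10],[19,0],[23,20],[26,0],[30,12],[37,13],[39,12],[47,20],[49,0]]
[[4,3],[7,9],[8,3],[12,10],[19,0],[23,20],[26,0],[30,12],[35,20],[39,12],[47,20],[49,0]]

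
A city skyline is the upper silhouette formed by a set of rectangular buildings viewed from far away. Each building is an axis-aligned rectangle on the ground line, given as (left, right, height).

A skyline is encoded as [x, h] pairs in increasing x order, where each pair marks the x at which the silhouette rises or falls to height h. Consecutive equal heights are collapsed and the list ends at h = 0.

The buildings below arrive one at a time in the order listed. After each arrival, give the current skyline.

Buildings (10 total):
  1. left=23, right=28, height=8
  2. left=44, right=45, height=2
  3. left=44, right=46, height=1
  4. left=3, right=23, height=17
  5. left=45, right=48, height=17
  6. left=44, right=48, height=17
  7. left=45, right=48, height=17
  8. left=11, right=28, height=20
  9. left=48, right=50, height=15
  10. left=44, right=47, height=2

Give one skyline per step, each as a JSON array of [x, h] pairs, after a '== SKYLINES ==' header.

== SKYLINES ==
[[23,8],[28,0]]
[[23,8],[28,0],[44,2],[45,0]]
[[23,8],[28,0],[44,2],[45,1],[46,0]]
[[3,17],[23,8],[28,0],[44,2],[45,1],[46,0]]
[[3,17],[23,8],[28,0],[44,2],[45,17],[48,0]]
[[3,17],[23,8],[28,0],[44,17],[48,0]]
[[3,17],[23,8],[28,0],[44,17],[48,0]]
[[3,17],[11,20],[28,0],[44,17],[48,0]]
[[3,17],[11,20],[28,0],[44,17],[48,15],[50,0]]
[[3,17],[11,20],[28,0],[44,17],[48,15],[50,0]]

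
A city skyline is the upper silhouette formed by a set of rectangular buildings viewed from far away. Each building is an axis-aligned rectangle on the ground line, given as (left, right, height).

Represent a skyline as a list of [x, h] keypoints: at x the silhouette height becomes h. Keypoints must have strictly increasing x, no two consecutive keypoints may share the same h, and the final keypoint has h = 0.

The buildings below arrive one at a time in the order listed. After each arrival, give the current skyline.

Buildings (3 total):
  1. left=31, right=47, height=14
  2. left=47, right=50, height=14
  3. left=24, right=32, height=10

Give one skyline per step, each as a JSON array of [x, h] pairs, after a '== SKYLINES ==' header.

== SKYLINES ==
[[31,14],[47,0]]
[[31,14],[50,0]]
[[24,10],[31,14],[50,0]]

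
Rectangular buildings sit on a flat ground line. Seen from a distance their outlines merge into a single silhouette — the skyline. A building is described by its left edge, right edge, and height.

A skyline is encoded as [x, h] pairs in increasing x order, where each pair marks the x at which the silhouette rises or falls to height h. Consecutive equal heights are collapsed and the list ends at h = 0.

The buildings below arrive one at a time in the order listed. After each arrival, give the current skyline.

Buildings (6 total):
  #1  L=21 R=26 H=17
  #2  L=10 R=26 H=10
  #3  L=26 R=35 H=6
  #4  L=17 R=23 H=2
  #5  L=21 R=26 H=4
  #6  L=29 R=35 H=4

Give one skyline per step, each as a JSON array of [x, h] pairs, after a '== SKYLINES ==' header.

== SKYLINES ==
[[21,17],[26,0]]
[[10,10],[21,17],[26,0]]
[[10,10],[21,17],[26,6],[35,0]]
[[10,10],[21,17],[26,6],[35,0]]
[[10,10],[21,17],[26,6],[35,0]]
[[10,10],[21,17],[26,6],[35,0]]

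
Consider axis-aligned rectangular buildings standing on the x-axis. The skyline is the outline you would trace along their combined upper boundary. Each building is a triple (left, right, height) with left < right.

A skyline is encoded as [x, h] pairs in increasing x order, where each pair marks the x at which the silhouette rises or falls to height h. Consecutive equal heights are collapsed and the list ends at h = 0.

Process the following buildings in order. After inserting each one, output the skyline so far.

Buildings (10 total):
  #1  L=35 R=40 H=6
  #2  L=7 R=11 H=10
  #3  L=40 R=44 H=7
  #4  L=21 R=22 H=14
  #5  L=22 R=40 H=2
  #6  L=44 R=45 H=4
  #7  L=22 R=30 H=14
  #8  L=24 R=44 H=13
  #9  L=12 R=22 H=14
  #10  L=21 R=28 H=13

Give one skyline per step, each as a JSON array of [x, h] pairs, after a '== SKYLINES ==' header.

== SKYLINES ==
[[35,6],[40,0]]
[[7,10],[11,0],[35,6],[40,0]]
[[7,10],[11,0],[35,6],[40,7],[44,0]]
[[7,10],[11,0],[21,14],[22,0],[35,6],[40,7],[44,0]]
[[7,10],[11,0],[21,14],[22,2],[35,6],[40,7],[44,0]]
[[7,10],[11,0],[21,14],[22,2],[35,6],[40,7],[44,4],[45,0]]
[[7,10],[11,0],[21,14],[30,2],[35,6],[40,7],[44,4],[45,0]]
[[7,10],[11,0],[21,14],[30,13],[44,4],[45,0]]
[[7,10],[11,0],[12,14],[30,13],[44,4],[45,0]]
[[7,10],[11,0],[12,14],[30,13],[44,4],[45,0]]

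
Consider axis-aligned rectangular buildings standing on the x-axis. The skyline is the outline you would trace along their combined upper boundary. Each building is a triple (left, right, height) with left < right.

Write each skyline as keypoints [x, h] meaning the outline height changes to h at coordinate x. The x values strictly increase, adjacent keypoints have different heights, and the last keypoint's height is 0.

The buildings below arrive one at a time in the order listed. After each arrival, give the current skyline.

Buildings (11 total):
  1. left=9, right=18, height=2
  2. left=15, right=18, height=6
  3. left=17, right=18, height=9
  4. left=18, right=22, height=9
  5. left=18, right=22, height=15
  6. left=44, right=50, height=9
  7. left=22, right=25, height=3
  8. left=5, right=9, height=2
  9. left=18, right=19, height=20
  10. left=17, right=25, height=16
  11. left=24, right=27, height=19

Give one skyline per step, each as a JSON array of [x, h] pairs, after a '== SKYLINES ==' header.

== SKYLINES ==
[[9,2],[18,0]]
[[9,2],[15,6],[18,0]]
[[9,2],[15,6],[17,9],[18,0]]
[[9,2],[15,6],[17,9],[22,0]]
[[9,2],[15,6],[17,9],[18,15],[22,0]]
[[9,2],[15,6],[17,9],[18,15],[22,0],[44,9],[50,0]]
[[9,2],[15,6],[17,9],[18,15],[22,3],[25,0],[44,9],[50,0]]
[[5,2],[15,6],[17,9],[18,15],[22,3],[25,0],[44,9],[50,0]]
[[5,2],[15,6],[17,9],[18,20],[19,15],[22,3],[25,0],[44,9],[50,0]]
[[5,2],[15,6],[17,16],[18,20],[19,16],[25,0],[44,9],[50,0]]
[[5,2],[15,6],[17,16],[18,20],[19,16],[24,19],[27,0],[44,9],[50,0]]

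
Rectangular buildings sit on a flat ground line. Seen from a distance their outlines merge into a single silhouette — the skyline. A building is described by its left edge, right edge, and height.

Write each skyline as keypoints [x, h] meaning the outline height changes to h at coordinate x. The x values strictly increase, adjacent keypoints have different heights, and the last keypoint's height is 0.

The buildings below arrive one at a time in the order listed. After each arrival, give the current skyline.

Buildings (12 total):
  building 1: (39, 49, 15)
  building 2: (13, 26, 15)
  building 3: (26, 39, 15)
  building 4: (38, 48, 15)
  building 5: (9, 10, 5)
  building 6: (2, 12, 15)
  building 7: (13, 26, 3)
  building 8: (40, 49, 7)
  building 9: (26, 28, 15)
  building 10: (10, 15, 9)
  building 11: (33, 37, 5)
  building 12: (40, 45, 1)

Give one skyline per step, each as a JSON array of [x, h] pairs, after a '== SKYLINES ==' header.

== SKYLINES ==
[[39,15],[49,0]]
[[13,15],[26,0],[39,15],[49,0]]
[[13,15],[49,0]]
[[13,15],[49,0]]
[[9,5],[10,0],[13,15],[49,0]]
[[2,15],[12,0],[13,15],[49,0]]
[[2,15],[12,0],[13,15],[49,0]]
[[2,15],[12,0],[13,15],[49,0]]
[[2,15],[12,0],[13,15],[49,0]]
[[2,15],[12,9],[13,15],[49,0]]
[[2,15],[12,9],[13,15],[49,0]]
[[2,15],[12,9],[13,15],[49,0]]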